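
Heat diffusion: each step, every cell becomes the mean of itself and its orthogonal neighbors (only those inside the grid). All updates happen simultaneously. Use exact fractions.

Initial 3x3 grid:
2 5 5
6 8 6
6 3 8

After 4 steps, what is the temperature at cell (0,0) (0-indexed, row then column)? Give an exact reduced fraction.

Step 1: cell (0,0) = 13/3
Step 2: cell (0,0) = 89/18
Step 3: cell (0,0) = 5443/1080
Step 4: cell (0,0) = 340961/64800
Full grid after step 4:
  340961/64800 579053/108000 726097/129600
  2304337/432000 1006019/180000 547561/96000
  239299/43200 4890799/864000 95059/16200

Answer: 340961/64800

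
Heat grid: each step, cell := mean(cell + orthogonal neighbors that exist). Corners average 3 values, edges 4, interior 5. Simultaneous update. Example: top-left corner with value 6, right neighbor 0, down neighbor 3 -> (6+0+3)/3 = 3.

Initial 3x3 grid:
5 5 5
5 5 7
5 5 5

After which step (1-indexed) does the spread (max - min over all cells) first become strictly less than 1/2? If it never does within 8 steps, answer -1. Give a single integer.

Answer: 3

Derivation:
Step 1: max=17/3, min=5, spread=2/3
Step 2: max=667/120, min=5, spread=67/120
Step 3: max=5837/1080, min=507/100, spread=1807/5400
  -> spread < 1/2 first at step 3
Step 4: max=2317963/432000, min=13861/2700, spread=33401/144000
Step 5: max=20669933/3888000, min=1393391/270000, spread=3025513/19440000
Step 6: max=8240926867/1555200000, min=74755949/14400000, spread=53531/497664
Step 7: max=492592925849/93312000000, min=20231116051/3888000000, spread=450953/5971968
Step 8: max=29502503560603/5598720000000, min=2433808610519/466560000000, spread=3799043/71663616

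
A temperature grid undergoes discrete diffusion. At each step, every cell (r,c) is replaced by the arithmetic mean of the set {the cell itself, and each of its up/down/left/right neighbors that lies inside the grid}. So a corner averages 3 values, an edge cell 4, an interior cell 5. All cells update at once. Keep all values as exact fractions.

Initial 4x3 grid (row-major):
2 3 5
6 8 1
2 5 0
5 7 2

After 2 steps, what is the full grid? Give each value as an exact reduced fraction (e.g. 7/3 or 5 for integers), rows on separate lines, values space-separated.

Answer: 38/9 473/120 11/3
259/60 43/10 131/40
271/60 81/20 129/40
167/36 1009/240 13/4

Derivation:
After step 1:
  11/3 9/2 3
  9/2 23/5 7/2
  9/2 22/5 2
  14/3 19/4 3
After step 2:
  38/9 473/120 11/3
  259/60 43/10 131/40
  271/60 81/20 129/40
  167/36 1009/240 13/4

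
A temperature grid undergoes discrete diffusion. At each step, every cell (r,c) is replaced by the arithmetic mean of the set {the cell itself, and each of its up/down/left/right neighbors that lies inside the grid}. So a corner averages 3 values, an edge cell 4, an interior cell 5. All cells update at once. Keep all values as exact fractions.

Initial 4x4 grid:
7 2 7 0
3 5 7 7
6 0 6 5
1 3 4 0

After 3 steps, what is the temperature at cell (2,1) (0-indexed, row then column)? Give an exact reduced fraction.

Answer: 1466/375

Derivation:
Step 1: cell (2,1) = 4
Step 2: cell (2,1) = 163/50
Step 3: cell (2,1) = 1466/375
Full grid after step 3:
  767/180 3787/800 32947/7200 5267/1080
  10351/2400 1033/250 14471/3000 32947/7200
  24173/7200 1466/375 3937/1000 3467/800
  343/108 21923/7200 8641/2400 1309/360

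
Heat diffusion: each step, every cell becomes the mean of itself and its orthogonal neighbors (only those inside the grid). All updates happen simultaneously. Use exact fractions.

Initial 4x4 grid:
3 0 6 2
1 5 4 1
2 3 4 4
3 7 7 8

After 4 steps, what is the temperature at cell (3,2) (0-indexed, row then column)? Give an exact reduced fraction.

Answer: 520069/108000

Derivation:
Step 1: cell (3,2) = 13/2
Step 2: cell (3,2) = 667/120
Step 3: cell (3,2) = 18763/3600
Step 4: cell (3,2) = 520069/108000
Full grid after step 4:
  89689/32400 62411/21600 38903/12000 7111/2160
  3139/1080 59639/18000 106033/30000 11287/3000
  31729/9000 114731/30000 392161/90000 119431/27000
  14059/3600 159151/36000 520069/108000 162163/32400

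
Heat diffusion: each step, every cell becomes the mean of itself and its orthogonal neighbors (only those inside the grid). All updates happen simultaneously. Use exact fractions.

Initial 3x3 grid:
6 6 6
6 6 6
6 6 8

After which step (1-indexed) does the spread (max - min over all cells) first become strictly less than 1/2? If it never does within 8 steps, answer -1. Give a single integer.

Step 1: max=20/3, min=6, spread=2/3
Step 2: max=59/9, min=6, spread=5/9
Step 3: max=689/108, min=6, spread=41/108
  -> spread < 1/2 first at step 3
Step 4: max=41011/6480, min=1091/180, spread=347/1296
Step 5: max=2439737/388800, min=10957/1800, spread=2921/15552
Step 6: max=145796539/23328000, min=1321483/216000, spread=24611/186624
Step 7: max=8716802033/1399680000, min=29816741/4860000, spread=207329/2239488
Step 8: max=521914752451/83980800000, min=1594001599/259200000, spread=1746635/26873856

Answer: 3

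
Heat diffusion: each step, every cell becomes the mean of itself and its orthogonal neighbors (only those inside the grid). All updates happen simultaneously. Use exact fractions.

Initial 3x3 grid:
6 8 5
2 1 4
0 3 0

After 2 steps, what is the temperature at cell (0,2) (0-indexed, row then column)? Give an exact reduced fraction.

Step 1: cell (0,2) = 17/3
Step 2: cell (0,2) = 79/18
Full grid after step 2:
  151/36 49/10 79/18
  257/80 287/100 141/40
  59/36 43/20 35/18

Answer: 79/18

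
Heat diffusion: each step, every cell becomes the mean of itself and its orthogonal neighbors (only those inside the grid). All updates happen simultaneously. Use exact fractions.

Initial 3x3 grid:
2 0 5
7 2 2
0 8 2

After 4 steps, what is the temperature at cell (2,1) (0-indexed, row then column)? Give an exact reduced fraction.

Step 1: cell (2,1) = 3
Step 2: cell (2,1) = 79/20
Step 3: cell (2,1) = 1027/300
Step 4: cell (2,1) = 250801/72000
Full grid after step 4:
  16139/5400 2573987/864000 91909/32400
  956579/288000 1123819/360000 2717237/864000
  148987/43200 250801/72000 141887/43200

Answer: 250801/72000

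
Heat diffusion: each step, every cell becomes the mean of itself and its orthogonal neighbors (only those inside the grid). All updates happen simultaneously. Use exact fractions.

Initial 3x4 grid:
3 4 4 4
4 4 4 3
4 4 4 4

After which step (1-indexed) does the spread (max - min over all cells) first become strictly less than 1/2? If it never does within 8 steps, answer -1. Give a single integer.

Answer: 1

Derivation:
Step 1: max=4, min=11/3, spread=1/3
  -> spread < 1/2 first at step 1
Step 2: max=4, min=893/240, spread=67/240
Step 3: max=565/144, min=4079/1080, spread=317/2160
Step 4: max=46877/12000, min=3286949/864000, spread=17639/172800
Step 5: max=10077913/2592000, min=29627359/7776000, spread=30319/388800
Step 6: max=602653147/155520000, min=1783287041/466560000, spread=61681/1166400
Step 7: max=445921433/115200000, min=107094573019/27993600000, spread=1580419/34992000
Step 8: max=2163839985707/559872000000, min=6435057805121/1679616000000, spread=7057769/209952000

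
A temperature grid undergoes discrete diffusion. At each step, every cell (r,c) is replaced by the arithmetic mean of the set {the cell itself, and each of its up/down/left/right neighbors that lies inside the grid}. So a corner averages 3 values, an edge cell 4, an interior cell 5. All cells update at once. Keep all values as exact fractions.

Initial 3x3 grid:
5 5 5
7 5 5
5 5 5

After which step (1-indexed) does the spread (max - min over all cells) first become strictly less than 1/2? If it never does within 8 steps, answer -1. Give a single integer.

Step 1: max=17/3, min=5, spread=2/3
Step 2: max=667/120, min=5, spread=67/120
Step 3: max=5837/1080, min=507/100, spread=1807/5400
  -> spread < 1/2 first at step 3
Step 4: max=2317963/432000, min=13861/2700, spread=33401/144000
Step 5: max=20669933/3888000, min=1393391/270000, spread=3025513/19440000
Step 6: max=8240926867/1555200000, min=74755949/14400000, spread=53531/497664
Step 7: max=492592925849/93312000000, min=20231116051/3888000000, spread=450953/5971968
Step 8: max=29502503560603/5598720000000, min=2433808610519/466560000000, spread=3799043/71663616

Answer: 3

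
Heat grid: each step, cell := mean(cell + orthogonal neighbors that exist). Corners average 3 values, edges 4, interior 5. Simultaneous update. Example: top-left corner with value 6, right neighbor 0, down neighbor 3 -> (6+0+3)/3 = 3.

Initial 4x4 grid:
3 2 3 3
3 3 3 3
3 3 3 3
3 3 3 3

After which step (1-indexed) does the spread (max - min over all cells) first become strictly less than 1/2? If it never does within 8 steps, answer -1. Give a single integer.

Answer: 1

Derivation:
Step 1: max=3, min=8/3, spread=1/3
  -> spread < 1/2 first at step 1
Step 2: max=3, min=329/120, spread=31/120
Step 3: max=3, min=3029/1080, spread=211/1080
Step 4: max=3, min=307157/108000, spread=16843/108000
Step 5: max=26921/9000, min=2777357/972000, spread=130111/972000
Step 6: max=1612841/540000, min=83837633/29160000, spread=3255781/29160000
Step 7: max=1608893/540000, min=2524046309/874800000, spread=82360351/874800000
Step 8: max=289093559/97200000, min=75980683109/26244000000, spread=2074577821/26244000000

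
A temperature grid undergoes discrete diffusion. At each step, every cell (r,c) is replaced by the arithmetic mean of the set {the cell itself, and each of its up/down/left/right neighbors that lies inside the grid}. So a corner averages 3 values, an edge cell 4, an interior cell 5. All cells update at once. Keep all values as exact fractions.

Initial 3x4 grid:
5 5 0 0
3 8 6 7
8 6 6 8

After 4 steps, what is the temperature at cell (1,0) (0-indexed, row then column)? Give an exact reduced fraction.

Step 1: cell (1,0) = 6
Step 2: cell (1,0) = 27/5
Step 3: cell (1,0) = 167/30
Step 4: cell (1,0) = 391/72
Full grid after step 4:
  65311/12960 41117/8640 195301/43200 113669/25920
  391/72 21541/4000 369203/72000 869179/172800
  2383/405 25301/4320 13957/2400 48553/8640

Answer: 391/72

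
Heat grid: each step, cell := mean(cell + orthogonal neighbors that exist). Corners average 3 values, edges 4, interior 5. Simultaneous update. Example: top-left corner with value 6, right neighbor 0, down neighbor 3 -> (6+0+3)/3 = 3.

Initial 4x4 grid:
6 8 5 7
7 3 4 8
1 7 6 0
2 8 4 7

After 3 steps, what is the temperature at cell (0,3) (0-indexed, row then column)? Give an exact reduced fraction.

Step 1: cell (0,3) = 20/3
Step 2: cell (0,3) = 209/36
Step 3: cell (0,3) = 6161/1080
Full grid after step 3:
  1019/180 453/80 20621/3600 6161/1080
  407/80 666/125 16097/3000 4709/900
  3403/720 7369/1500 14747/3000 2269/450
  247/54 3451/720 18107/3600 5171/1080

Answer: 6161/1080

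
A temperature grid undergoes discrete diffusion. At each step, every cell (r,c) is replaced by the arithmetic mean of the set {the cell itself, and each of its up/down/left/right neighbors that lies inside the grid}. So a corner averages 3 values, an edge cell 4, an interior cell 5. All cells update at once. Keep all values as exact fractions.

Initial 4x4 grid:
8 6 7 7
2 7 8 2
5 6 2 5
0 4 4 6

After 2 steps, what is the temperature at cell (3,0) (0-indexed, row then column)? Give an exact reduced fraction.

Step 1: cell (3,0) = 3
Step 2: cell (3,0) = 13/4
Full grid after step 2:
  107/18 377/60 92/15 107/18
  1193/240 283/50 57/10 1187/240
  331/80 447/100 91/20 77/16
  13/4 153/40 35/8 17/4

Answer: 13/4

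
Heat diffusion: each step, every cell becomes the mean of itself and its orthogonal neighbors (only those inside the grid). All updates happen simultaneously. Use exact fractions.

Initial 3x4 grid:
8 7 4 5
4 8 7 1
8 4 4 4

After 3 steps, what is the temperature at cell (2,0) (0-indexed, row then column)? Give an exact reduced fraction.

Step 1: cell (2,0) = 16/3
Step 2: cell (2,0) = 55/9
Step 3: cell (2,0) = 2563/432
Full grid after step 3:
  1373/216 10877/1800 18829/3600 9683/2160
  11287/1800 34939/6000 14917/3000 62641/14400
  2563/432 40283/7200 11561/2400 749/180

Answer: 2563/432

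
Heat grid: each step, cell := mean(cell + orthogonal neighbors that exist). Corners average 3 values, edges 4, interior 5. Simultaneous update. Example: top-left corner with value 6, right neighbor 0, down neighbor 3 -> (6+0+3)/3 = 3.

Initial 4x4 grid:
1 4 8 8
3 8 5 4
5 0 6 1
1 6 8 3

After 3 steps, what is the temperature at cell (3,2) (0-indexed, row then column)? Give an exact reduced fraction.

Answer: 1373/300

Derivation:
Step 1: cell (3,2) = 23/4
Step 2: cell (3,2) = 35/8
Step 3: cell (3,2) = 1373/300
Full grid after step 3:
  107/27 8833/1800 9643/1800 6161/1080
  7273/1800 6469/1500 15677/3000 18011/3600
  143/40 2213/500 4411/1000 5557/1200
  71/18 121/30 1373/300 307/72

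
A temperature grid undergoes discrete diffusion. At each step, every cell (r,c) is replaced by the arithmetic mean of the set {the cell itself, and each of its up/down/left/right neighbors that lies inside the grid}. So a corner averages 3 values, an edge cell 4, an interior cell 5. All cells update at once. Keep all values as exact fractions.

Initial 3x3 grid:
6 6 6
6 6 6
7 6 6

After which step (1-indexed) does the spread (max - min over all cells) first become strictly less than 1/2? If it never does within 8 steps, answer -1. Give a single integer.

Step 1: max=19/3, min=6, spread=1/3
  -> spread < 1/2 first at step 1
Step 2: max=113/18, min=6, spread=5/18
Step 3: max=1337/216, min=6, spread=41/216
Step 4: max=79891/12960, min=2171/360, spread=347/2592
Step 5: max=4772537/777600, min=21757/3600, spread=2921/31104
Step 6: max=285764539/46656000, min=2617483/432000, spread=24611/373248
Step 7: max=17114882033/2799360000, min=58976741/9720000, spread=207329/4478976
Step 8: max=1025799552451/167961600000, min=3149201599/518400000, spread=1746635/53747712

Answer: 1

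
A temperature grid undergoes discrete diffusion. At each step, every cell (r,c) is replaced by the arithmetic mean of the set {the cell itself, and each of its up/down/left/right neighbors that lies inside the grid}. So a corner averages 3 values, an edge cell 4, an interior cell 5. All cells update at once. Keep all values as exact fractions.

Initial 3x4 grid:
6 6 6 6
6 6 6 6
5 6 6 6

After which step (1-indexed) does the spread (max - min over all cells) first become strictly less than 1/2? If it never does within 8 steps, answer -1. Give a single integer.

Step 1: max=6, min=17/3, spread=1/3
  -> spread < 1/2 first at step 1
Step 2: max=6, min=103/18, spread=5/18
Step 3: max=6, min=1255/216, spread=41/216
Step 4: max=6, min=151303/25920, spread=4217/25920
Step 5: max=43121/7200, min=9122051/1555200, spread=38417/311040
Step 6: max=861403/144000, min=548671789/93312000, spread=1903471/18662400
Step 7: max=25804241/4320000, min=32991330911/5598720000, spread=18038617/223948800
Step 8: max=2319873241/388800000, min=1982271017149/335923200000, spread=883978523/13436928000

Answer: 1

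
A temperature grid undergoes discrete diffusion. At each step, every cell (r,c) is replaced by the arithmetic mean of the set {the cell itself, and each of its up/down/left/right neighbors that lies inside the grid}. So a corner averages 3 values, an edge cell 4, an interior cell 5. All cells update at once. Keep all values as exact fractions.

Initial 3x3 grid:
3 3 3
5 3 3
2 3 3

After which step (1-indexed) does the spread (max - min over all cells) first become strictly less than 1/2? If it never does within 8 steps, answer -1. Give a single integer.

Answer: 2

Derivation:
Step 1: max=11/3, min=11/4, spread=11/12
Step 2: max=273/80, min=35/12, spread=119/240
  -> spread < 1/2 first at step 2
Step 3: max=7189/2160, min=3629/1200, spread=821/2700
Step 4: max=933577/288000, min=131431/43200, spread=172111/864000
Step 5: max=25099621/7776000, min=8007457/2592000, spread=4309/31104
Step 6: max=1491863987/466560000, min=160721693/51840000, spread=36295/373248
Step 7: max=89218223989/27993600000, min=29102380913/9331200000, spread=305773/4478976
Step 8: max=5332596987683/1679616000000, min=1750699506311/559872000000, spread=2575951/53747712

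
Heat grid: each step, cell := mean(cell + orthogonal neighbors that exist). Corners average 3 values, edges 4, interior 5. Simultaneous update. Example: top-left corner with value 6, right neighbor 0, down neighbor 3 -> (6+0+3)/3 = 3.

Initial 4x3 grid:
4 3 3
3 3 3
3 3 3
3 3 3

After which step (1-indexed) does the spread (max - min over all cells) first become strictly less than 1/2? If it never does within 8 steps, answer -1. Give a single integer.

Step 1: max=10/3, min=3, spread=1/3
  -> spread < 1/2 first at step 1
Step 2: max=59/18, min=3, spread=5/18
Step 3: max=689/216, min=3, spread=41/216
Step 4: max=81977/25920, min=3, spread=4217/25920
Step 5: max=4874749/1555200, min=21679/7200, spread=38417/311040
Step 6: max=291136211/93312000, min=434597/144000, spread=1903471/18662400
Step 7: max=17397149089/5598720000, min=13075759/4320000, spread=18038617/223948800
Step 8: max=1041037782851/335923200000, min=1179326759/388800000, spread=883978523/13436928000

Answer: 1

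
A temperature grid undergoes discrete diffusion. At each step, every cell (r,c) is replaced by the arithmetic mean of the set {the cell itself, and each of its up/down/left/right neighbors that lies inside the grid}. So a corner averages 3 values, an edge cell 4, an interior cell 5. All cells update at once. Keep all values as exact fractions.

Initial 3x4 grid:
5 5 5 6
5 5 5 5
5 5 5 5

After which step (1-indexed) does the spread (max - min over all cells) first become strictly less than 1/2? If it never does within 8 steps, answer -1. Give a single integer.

Step 1: max=16/3, min=5, spread=1/3
  -> spread < 1/2 first at step 1
Step 2: max=95/18, min=5, spread=5/18
Step 3: max=1121/216, min=5, spread=41/216
Step 4: max=133817/25920, min=5, spread=4217/25920
Step 5: max=7985149/1555200, min=36079/7200, spread=38417/311040
Step 6: max=477760211/93312000, min=722597/144000, spread=1903471/18662400
Step 7: max=28594589089/5598720000, min=21715759/4320000, spread=18038617/223948800
Step 8: max=1712884182851/335923200000, min=1956926759/388800000, spread=883978523/13436928000

Answer: 1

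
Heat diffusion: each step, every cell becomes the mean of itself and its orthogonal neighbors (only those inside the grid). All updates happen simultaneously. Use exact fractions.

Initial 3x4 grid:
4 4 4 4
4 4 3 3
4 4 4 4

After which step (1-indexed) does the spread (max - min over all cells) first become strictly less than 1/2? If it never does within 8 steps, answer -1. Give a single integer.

Answer: 2

Derivation:
Step 1: max=4, min=7/2, spread=1/2
Step 2: max=4, min=433/120, spread=47/120
  -> spread < 1/2 first at step 2
Step 3: max=1583/400, min=26219/7200, spread=91/288
Step 4: max=9427/2400, min=1588801/432000, spread=108059/432000
Step 5: max=1877341/480000, min=95816339/25920000, spread=222403/1036800
Step 6: max=336239357/86400000, min=5780074201/1555200000, spread=10889369/62208000
Step 7: max=20103808463/5184000000, min=348103544459/93312000000, spread=110120063/746496000
Step 8: max=400754672839/103680000000, min=20957920483681/5598720000000, spread=5462654797/44789760000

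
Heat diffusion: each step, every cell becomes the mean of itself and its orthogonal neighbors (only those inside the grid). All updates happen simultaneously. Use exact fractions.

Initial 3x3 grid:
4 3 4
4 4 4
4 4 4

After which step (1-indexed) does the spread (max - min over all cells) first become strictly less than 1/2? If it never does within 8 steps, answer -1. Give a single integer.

Answer: 1

Derivation:
Step 1: max=4, min=11/3, spread=1/3
  -> spread < 1/2 first at step 1
Step 2: max=4, min=893/240, spread=67/240
Step 3: max=793/200, min=8203/2160, spread=1807/10800
Step 4: max=21239/5400, min=3298037/864000, spread=33401/288000
Step 5: max=2116609/540000, min=29874067/7776000, spread=3025513/38880000
Step 6: max=112444051/28800000, min=11976673133/3110400000, spread=53531/995328
Step 7: max=30312883949/7776000000, min=720463074151/186624000000, spread=450953/11943936
Step 8: max=3631471389481/933120000000, min=43280856439397/11197440000000, spread=3799043/143327232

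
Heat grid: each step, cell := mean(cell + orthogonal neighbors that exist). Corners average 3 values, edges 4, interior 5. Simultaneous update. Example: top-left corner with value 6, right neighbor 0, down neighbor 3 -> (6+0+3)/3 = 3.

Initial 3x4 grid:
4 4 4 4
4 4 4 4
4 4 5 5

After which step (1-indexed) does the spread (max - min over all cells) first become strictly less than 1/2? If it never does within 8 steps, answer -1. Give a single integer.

Step 1: max=14/3, min=4, spread=2/3
Step 2: max=161/36, min=4, spread=17/36
  -> spread < 1/2 first at step 2
Step 3: max=592/135, min=4, spread=52/135
Step 4: max=559649/129600, min=7247/1800, spread=7573/25920
Step 5: max=33273001/7776000, min=109217/27000, spread=363701/1555200
Step 6: max=1982093999/466560000, min=2927413/720000, spread=681043/3732480
Step 7: max=118343737141/27993600000, min=793482089/194400000, spread=163292653/1119744000
Step 8: max=7073291884319/1679616000000, min=23885139163/5832000000, spread=1554974443/13436928000

Answer: 2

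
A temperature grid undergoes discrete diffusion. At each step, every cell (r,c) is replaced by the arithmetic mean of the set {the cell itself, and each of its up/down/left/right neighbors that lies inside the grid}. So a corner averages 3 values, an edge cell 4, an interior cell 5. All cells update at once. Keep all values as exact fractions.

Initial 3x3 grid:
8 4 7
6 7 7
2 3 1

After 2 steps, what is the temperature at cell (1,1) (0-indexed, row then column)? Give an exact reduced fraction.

Step 1: cell (1,1) = 27/5
Step 2: cell (1,1) = 132/25
Full grid after step 2:
  73/12 239/40 6
  1249/240 132/25 617/120
  38/9 959/240 149/36

Answer: 132/25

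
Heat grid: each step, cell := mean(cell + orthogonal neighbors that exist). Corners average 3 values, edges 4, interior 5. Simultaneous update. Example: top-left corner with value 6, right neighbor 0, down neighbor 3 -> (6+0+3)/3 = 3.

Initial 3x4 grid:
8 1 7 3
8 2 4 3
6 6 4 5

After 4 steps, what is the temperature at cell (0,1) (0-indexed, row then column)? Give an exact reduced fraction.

Answer: 1016359/216000

Derivation:
Step 1: cell (0,1) = 9/2
Step 2: cell (0,1) = 1087/240
Step 3: cell (0,1) = 33667/7200
Step 4: cell (0,1) = 1016359/216000
Full grid after step 4:
  328447/64800 1016359/216000 925139/216000 530059/129600
  560947/108000 26971/5625 1559419/360000 3564221/864000
  339847/64800 1056859/216000 319213/72000 181753/43200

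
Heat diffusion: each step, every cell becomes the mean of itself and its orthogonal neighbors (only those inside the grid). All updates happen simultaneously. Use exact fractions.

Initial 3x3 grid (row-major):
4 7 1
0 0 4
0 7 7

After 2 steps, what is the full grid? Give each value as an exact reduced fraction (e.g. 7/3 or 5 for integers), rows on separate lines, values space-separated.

After step 1:
  11/3 3 4
  1 18/5 3
  7/3 7/2 6
After step 2:
  23/9 107/30 10/3
  53/20 141/50 83/20
  41/18 463/120 25/6

Answer: 23/9 107/30 10/3
53/20 141/50 83/20
41/18 463/120 25/6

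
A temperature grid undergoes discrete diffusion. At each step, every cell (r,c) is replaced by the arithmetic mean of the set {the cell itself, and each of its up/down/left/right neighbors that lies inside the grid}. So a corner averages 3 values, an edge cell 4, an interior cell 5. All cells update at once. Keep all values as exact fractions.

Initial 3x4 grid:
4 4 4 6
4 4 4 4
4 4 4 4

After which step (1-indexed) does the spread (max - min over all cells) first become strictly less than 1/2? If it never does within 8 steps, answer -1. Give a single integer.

Step 1: max=14/3, min=4, spread=2/3
Step 2: max=41/9, min=4, spread=5/9
Step 3: max=473/108, min=4, spread=41/108
  -> spread < 1/2 first at step 3
Step 4: max=56057/12960, min=4, spread=4217/12960
Step 5: max=3319549/777600, min=14479/3600, spread=38417/155520
Step 6: max=197824211/46656000, min=290597/72000, spread=1903471/9331200
Step 7: max=11798429089/2799360000, min=8755759/2160000, spread=18038617/111974400
Step 8: max=705114582851/167961600000, min=790526759/194400000, spread=883978523/6718464000

Answer: 3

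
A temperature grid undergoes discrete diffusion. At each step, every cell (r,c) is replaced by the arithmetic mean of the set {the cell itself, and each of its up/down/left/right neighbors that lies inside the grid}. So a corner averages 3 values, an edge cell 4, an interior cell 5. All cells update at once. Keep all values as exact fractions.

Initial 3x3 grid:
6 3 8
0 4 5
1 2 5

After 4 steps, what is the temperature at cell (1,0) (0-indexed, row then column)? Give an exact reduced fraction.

Answer: 296653/96000

Derivation:
Step 1: cell (1,0) = 11/4
Step 2: cell (1,0) = 191/80
Step 3: cell (1,0) = 14597/4800
Step 4: cell (1,0) = 296653/96000
Full grid after step 4:
  38413/10800 3400127/864000 575281/129600
  296653/96000 664937/180000 1762501/432000
  41909/14400 1213/375 82451/21600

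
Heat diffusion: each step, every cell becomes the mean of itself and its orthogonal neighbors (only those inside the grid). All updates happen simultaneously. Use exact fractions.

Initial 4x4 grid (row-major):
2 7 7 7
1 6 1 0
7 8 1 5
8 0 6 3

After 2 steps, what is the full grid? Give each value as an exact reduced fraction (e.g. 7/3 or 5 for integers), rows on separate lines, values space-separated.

After step 1:
  10/3 11/2 11/2 14/3
  4 23/5 3 13/4
  6 22/5 21/5 9/4
  5 11/2 5/2 14/3
After step 2:
  77/18 71/15 14/3 161/36
  269/60 43/10 411/100 79/24
  97/20 247/50 327/100 431/120
  11/2 87/20 253/60 113/36

Answer: 77/18 71/15 14/3 161/36
269/60 43/10 411/100 79/24
97/20 247/50 327/100 431/120
11/2 87/20 253/60 113/36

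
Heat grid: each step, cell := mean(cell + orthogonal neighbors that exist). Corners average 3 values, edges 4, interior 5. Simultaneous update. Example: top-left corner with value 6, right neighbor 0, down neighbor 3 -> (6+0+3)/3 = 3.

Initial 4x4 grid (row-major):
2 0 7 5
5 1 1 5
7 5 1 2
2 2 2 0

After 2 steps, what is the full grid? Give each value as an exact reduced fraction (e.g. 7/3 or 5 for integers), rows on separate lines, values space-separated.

After step 1:
  7/3 5/2 13/4 17/3
  15/4 12/5 3 13/4
  19/4 16/5 11/5 2
  11/3 11/4 5/4 4/3
After step 2:
  103/36 629/240 173/48 73/18
  397/120 297/100 141/50 167/48
  461/120 153/50 233/100 527/240
  67/18 163/60 113/60 55/36

Answer: 103/36 629/240 173/48 73/18
397/120 297/100 141/50 167/48
461/120 153/50 233/100 527/240
67/18 163/60 113/60 55/36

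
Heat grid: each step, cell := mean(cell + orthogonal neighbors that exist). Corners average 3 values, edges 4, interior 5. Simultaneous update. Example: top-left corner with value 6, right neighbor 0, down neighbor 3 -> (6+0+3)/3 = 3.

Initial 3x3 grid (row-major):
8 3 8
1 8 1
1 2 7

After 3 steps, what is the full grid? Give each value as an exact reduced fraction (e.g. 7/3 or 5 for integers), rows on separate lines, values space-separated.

Answer: 611/144 4813/960 677/144
6007/1440 4733/1200 3461/720
349/108 5777/1440 845/216

Derivation:
After step 1:
  4 27/4 4
  9/2 3 6
  4/3 9/2 10/3
After step 2:
  61/12 71/16 67/12
  77/24 99/20 49/12
  31/9 73/24 83/18
After step 3:
  611/144 4813/960 677/144
  6007/1440 4733/1200 3461/720
  349/108 5777/1440 845/216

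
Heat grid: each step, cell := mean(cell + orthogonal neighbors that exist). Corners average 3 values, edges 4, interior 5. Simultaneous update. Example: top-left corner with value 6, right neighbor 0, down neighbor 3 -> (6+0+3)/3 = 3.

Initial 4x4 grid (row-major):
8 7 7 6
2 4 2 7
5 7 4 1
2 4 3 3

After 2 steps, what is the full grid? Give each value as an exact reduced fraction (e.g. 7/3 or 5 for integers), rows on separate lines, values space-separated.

Answer: 203/36 331/60 88/15 97/18
1129/240 101/20 221/50 1153/240
1033/240 103/25 81/20 809/240
35/9 479/120 397/120 115/36

Derivation:
After step 1:
  17/3 13/2 11/2 20/3
  19/4 22/5 24/5 4
  4 24/5 17/5 15/4
  11/3 4 7/2 7/3
After step 2:
  203/36 331/60 88/15 97/18
  1129/240 101/20 221/50 1153/240
  1033/240 103/25 81/20 809/240
  35/9 479/120 397/120 115/36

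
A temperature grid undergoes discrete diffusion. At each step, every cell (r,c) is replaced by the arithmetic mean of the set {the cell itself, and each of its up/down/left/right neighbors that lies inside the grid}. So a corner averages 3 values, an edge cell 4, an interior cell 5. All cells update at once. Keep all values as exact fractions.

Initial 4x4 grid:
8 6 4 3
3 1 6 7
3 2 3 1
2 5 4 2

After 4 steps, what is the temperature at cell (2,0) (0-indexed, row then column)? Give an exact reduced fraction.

Answer: 733409/216000

Derivation:
Step 1: cell (2,0) = 5/2
Step 2: cell (2,0) = 743/240
Step 3: cell (2,0) = 23531/7200
Step 4: cell (2,0) = 733409/216000
Full grid after step 4:
  275761/64800 465461/108000 467309/108000 13877/3240
  835417/216000 702931/180000 176983/45000 426869/108000
  733409/216000 76207/22500 124381/36000 375169/108000
  25597/8100 686279/216000 688583/216000 210347/64800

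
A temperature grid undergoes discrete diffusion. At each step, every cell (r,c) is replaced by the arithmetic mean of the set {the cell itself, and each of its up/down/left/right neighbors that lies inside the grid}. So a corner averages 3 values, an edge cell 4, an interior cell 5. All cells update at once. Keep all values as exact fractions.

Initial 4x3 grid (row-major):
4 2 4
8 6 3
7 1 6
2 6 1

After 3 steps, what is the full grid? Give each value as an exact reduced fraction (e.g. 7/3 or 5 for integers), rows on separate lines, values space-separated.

After step 1:
  14/3 4 3
  25/4 4 19/4
  9/2 26/5 11/4
  5 5/2 13/3
After step 2:
  179/36 47/12 47/12
  233/48 121/25 29/8
  419/80 379/100 511/120
  4 511/120 115/36
After step 3:
  1979/432 15881/3600 275/72
  35827/7200 25231/6000 104/25
  10729/2400 26861/6000 13381/3600
  3239/720 27437/7200 527/135

Answer: 1979/432 15881/3600 275/72
35827/7200 25231/6000 104/25
10729/2400 26861/6000 13381/3600
3239/720 27437/7200 527/135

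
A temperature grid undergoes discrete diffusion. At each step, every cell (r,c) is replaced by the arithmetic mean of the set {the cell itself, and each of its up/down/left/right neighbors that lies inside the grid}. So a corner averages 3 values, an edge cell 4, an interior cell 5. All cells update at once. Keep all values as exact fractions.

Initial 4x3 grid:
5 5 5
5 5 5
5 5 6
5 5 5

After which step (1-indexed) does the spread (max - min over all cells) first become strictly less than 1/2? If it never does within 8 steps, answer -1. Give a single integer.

Step 1: max=16/3, min=5, spread=1/3
  -> spread < 1/2 first at step 1
Step 2: max=631/120, min=5, spread=31/120
Step 3: max=5611/1080, min=5, spread=211/1080
Step 4: max=556897/108000, min=9047/1800, spread=14077/108000
Step 5: max=5000407/972000, min=543683/108000, spread=5363/48600
Step 6: max=149540809/29160000, min=302869/60000, spread=93859/1166400
Step 7: max=8958274481/1749600000, min=491336467/97200000, spread=4568723/69984000
Step 8: max=536660435629/104976000000, min=14761618889/2916000000, spread=8387449/167961600

Answer: 1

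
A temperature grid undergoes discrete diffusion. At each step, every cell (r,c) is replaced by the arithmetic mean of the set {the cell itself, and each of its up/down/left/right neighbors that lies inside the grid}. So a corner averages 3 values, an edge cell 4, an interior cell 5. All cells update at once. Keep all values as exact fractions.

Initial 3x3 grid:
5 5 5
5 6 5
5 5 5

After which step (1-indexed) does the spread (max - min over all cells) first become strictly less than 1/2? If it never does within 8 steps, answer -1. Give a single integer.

Step 1: max=21/4, min=5, spread=1/4
  -> spread < 1/2 first at step 1
Step 2: max=131/25, min=409/80, spread=51/400
Step 3: max=24823/4800, min=1847/360, spread=589/14400
Step 4: max=154943/30000, min=1481081/288000, spread=31859/1440000
Step 5: max=89091607/17280000, min=9264721/1800000, spread=751427/86400000
Step 6: max=556634687/108000000, min=5339063129/1036800000, spread=23149331/5184000000
Step 7: max=320522654263/62208000000, min=33374931889/6480000000, spread=616540643/311040000000
Step 8: max=2003112453983/388800000000, min=19226332008761/3732480000000, spread=17737747379/18662400000000

Answer: 1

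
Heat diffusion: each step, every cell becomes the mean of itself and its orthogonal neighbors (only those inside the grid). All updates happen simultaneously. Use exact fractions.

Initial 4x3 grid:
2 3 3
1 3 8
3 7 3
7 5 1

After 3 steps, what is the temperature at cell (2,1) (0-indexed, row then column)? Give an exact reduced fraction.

Step 1: cell (2,1) = 21/5
Step 2: cell (2,1) = 457/100
Step 3: cell (2,1) = 8191/2000
Full grid after step 3:
  121/40 47687/14400 8539/2160
  7907/2400 11639/3000 14423/3600
  10007/2400 8191/2000 326/75
  3149/720 2693/600 21/5

Answer: 8191/2000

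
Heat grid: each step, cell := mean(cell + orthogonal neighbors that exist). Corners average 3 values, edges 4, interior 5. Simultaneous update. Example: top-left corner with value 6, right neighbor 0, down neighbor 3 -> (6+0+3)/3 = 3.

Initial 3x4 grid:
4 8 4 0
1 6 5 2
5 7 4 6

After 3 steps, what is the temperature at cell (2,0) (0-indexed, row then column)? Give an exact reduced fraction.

Answer: 644/135

Derivation:
Step 1: cell (2,0) = 13/3
Step 2: cell (2,0) = 83/18
Step 3: cell (2,0) = 644/135
Full grid after step 3:
  10079/2160 33101/7200 3309/800 631/180
  16793/3600 28813/6000 2159/500 18359/4800
  644/135 17563/3600 2813/600 331/80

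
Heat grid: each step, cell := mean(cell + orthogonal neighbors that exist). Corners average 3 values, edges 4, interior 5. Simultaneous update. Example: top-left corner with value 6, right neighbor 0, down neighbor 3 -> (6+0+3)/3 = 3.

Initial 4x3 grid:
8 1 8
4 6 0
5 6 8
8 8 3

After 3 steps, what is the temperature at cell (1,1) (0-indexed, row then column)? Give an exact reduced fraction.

Step 1: cell (1,1) = 17/5
Step 2: cell (1,1) = 27/5
Step 3: cell (1,1) = 1417/300
Full grid after step 3:
  10229/2160 2815/576 1549/360
  3917/720 1417/300 2383/480
  17/3 3497/600 1481/288
  4597/720 17093/2880 3209/540

Answer: 1417/300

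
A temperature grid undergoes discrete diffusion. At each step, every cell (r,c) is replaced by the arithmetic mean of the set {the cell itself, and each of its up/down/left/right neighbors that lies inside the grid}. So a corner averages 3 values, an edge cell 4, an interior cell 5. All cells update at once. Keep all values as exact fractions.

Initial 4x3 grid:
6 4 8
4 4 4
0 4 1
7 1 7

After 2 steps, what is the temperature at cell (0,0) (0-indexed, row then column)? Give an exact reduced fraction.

Step 1: cell (0,0) = 14/3
Step 2: cell (0,0) = 41/9
Full grid after step 2:
  41/9 39/8 181/36
  191/48 77/20 211/48
  143/48 37/10 53/16
  67/18 149/48 47/12

Answer: 41/9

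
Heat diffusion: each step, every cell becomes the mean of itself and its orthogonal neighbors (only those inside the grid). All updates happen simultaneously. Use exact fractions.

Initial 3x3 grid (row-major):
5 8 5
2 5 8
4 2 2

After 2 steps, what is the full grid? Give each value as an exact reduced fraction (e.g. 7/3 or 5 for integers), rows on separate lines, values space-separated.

After step 1:
  5 23/4 7
  4 5 5
  8/3 13/4 4
After step 2:
  59/12 91/16 71/12
  25/6 23/5 21/4
  119/36 179/48 49/12

Answer: 59/12 91/16 71/12
25/6 23/5 21/4
119/36 179/48 49/12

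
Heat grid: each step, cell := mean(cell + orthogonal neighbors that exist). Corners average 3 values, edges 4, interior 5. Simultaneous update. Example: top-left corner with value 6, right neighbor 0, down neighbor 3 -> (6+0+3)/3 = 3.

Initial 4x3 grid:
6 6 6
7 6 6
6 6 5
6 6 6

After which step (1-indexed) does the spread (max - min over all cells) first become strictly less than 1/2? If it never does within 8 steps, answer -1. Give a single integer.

Step 1: max=19/3, min=17/3, spread=2/3
Step 2: max=751/120, min=689/120, spread=31/60
Step 3: max=6691/1080, min=6269/1080, spread=211/540
  -> spread < 1/2 first at step 3
Step 4: max=39719/6480, min=38041/6480, spread=839/3240
Step 5: max=296963/48600, min=286237/48600, spread=5363/24300
Step 6: max=7092259/1166400, min=6904541/1166400, spread=93859/583200
Step 7: max=424472723/69984000, min=415335277/69984000, spread=4568723/34992000
Step 8: max=1016157049/167961600, min=999382151/167961600, spread=8387449/83980800

Answer: 3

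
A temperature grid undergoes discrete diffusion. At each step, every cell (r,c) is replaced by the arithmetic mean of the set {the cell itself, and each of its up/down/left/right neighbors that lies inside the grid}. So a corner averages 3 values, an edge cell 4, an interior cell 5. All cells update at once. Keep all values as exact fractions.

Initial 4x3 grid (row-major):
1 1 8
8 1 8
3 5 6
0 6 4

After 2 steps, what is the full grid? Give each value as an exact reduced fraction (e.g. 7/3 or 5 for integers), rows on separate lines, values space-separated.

After step 1:
  10/3 11/4 17/3
  13/4 23/5 23/4
  4 21/5 23/4
  3 15/4 16/3
After step 2:
  28/9 327/80 85/18
  911/240 411/100 653/120
  289/80 223/50 631/120
  43/12 977/240 89/18

Answer: 28/9 327/80 85/18
911/240 411/100 653/120
289/80 223/50 631/120
43/12 977/240 89/18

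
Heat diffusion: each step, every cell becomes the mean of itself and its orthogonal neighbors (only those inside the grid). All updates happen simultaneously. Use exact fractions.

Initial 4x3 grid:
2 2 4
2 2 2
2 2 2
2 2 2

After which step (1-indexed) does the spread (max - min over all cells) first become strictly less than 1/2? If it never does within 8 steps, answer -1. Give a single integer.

Step 1: max=8/3, min=2, spread=2/3
Step 2: max=23/9, min=2, spread=5/9
Step 3: max=257/108, min=2, spread=41/108
  -> spread < 1/2 first at step 3
Step 4: max=30137/12960, min=2, spread=4217/12960
Step 5: max=1764349/777600, min=7279/3600, spread=38417/155520
Step 6: max=104512211/46656000, min=146597/72000, spread=1903471/9331200
Step 7: max=6199709089/2799360000, min=4435759/2160000, spread=18038617/111974400
Step 8: max=369191382851/167961600000, min=401726759/194400000, spread=883978523/6718464000

Answer: 3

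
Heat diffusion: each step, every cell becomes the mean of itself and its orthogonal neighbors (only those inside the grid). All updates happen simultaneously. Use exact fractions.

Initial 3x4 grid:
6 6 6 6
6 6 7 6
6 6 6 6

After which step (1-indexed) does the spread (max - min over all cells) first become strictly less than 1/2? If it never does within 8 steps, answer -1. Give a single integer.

Step 1: max=25/4, min=6, spread=1/4
  -> spread < 1/2 first at step 1
Step 2: max=623/100, min=6, spread=23/100
Step 3: max=29611/4800, min=2413/400, spread=131/960
Step 4: max=265751/43200, min=43591/7200, spread=841/8640
Step 5: max=106222051/17280000, min=8733373/1440000, spread=56863/691200
Step 6: max=954654341/155520000, min=78749543/12960000, spread=386393/6220800
Step 7: max=381641723131/62208000000, min=31524358813/5184000000, spread=26795339/497664000
Step 8: max=22878695714129/3732480000000, min=1893326149667/311040000000, spread=254051069/5971968000

Answer: 1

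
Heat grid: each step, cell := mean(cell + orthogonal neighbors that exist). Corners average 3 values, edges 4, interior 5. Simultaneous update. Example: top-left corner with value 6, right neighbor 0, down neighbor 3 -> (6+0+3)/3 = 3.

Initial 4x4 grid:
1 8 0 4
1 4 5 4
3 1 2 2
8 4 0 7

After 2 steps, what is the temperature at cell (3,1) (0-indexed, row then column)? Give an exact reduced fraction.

Step 1: cell (3,1) = 13/4
Step 2: cell (3,1) = 143/40
Full grid after step 2:
  53/18 439/120 79/24 32/9
  379/120 151/50 84/25 79/24
  133/40 151/50 74/25 25/8
  23/6 143/40 23/8 10/3

Answer: 143/40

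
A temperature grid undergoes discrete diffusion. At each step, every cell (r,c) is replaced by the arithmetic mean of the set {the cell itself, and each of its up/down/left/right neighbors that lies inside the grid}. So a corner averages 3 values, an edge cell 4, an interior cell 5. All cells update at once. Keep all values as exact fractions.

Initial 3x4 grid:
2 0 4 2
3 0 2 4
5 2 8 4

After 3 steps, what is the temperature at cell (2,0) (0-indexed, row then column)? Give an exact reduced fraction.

Answer: 6149/2160

Derivation:
Step 1: cell (2,0) = 10/3
Step 2: cell (2,0) = 115/36
Step 3: cell (2,0) = 6149/2160
Full grid after step 3:
  259/135 391/180 1769/720 3313/1080
  1183/480 987/400 3827/1200 2431/720
  6149/2160 4693/1440 5113/1440 8711/2160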